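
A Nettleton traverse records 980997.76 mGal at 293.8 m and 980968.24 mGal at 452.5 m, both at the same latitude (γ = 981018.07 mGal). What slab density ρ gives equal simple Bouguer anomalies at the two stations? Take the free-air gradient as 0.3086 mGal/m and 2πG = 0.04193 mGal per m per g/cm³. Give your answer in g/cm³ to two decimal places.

Δg_obs = 980968.24 − 980997.76 = -29.52 mGal over Δh = 452.5 − 293.8 = 158.7 m
Equal Bouguer anomalies ⇒ Δg_obs + (0.3086 − 0.04193ρ)·Δh = 0
0.3086 − 0.04193ρ = −Δg_obs/Δh = 0.18601
ρ = (0.3086 − 0.18601) / 0.04193 = 2.92 g/cm³

2.92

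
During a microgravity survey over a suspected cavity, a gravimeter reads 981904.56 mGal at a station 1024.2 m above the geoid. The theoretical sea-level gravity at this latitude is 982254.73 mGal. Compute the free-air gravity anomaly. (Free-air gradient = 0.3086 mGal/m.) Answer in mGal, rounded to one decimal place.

-34.1

Free-air correction = 0.3086 × 1024.2 = 316.07 mGal
Free-air anomaly = 981904.56 − 982254.73 + (316.07) = -34.10 mGal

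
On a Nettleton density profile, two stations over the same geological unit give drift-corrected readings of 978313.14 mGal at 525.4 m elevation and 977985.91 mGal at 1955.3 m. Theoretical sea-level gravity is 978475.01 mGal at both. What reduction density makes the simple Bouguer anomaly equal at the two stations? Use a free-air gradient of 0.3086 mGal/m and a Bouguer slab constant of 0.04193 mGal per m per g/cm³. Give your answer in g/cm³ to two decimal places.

1.90

Δg_obs = 977985.91 − 978313.14 = -327.23 mGal over Δh = 1955.3 − 525.4 = 1429.9 m
Equal Bouguer anomalies ⇒ Δg_obs + (0.3086 − 0.04193ρ)·Δh = 0
0.3086 − 0.04193ρ = −Δg_obs/Δh = 0.22885
ρ = (0.3086 − 0.22885) / 0.04193 = 1.90 g/cm³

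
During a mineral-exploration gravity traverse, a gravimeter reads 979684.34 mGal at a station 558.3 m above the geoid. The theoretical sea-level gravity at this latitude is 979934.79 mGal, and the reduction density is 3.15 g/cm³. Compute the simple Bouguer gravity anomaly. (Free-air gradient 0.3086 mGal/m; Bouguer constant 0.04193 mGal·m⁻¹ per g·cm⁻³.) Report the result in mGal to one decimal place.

Free-air correction = 0.3086 × 558.3 = 172.29 mGal
Free-air anomaly = 979684.34 − 979934.79 + (172.29) = -78.16 mGal
Bouguer slab correction = 0.04193 × 3.15 × 558.3 = 73.74 mGal
Simple Bouguer anomaly = -78.16 − (73.74) = -151.90 mGal

-151.9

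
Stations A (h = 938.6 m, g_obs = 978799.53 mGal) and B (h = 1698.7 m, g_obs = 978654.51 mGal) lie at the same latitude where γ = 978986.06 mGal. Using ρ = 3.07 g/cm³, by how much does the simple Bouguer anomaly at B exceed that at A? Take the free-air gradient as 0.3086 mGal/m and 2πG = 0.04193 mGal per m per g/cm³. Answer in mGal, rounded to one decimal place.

Δg_SB(A) = 978799.53 − 978986.06 + 0.3086×938.6 − 0.04193×3.07×938.6 = -17.70 mGal
Δg_SB(B) = 978654.51 − 978986.06 + 0.3086×1698.7 − 0.04193×3.07×1698.7 = -26.00 mGal
Difference = -26.00 − (-17.70) = -8.30 mGal

-8.3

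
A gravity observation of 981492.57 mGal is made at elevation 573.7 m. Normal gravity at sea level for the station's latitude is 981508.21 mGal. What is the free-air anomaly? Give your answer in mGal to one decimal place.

161.4

Free-air correction = 0.3086 × 573.7 = 177.04 mGal
Free-air anomaly = 981492.57 − 981508.21 + (177.04) = 161.40 mGal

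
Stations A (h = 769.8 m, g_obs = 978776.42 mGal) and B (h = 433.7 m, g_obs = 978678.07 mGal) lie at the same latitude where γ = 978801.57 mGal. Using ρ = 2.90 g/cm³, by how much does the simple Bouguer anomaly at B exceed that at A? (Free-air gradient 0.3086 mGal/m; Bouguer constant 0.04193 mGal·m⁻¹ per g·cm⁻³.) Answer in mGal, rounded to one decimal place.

-161.2

Δg_SB(A) = 978776.42 − 978801.57 + 0.3086×769.8 − 0.04193×2.90×769.8 = 118.80 mGal
Δg_SB(B) = 978678.07 − 978801.57 + 0.3086×433.7 − 0.04193×2.90×433.7 = -42.40 mGal
Difference = -42.40 − (118.80) = -161.20 mGal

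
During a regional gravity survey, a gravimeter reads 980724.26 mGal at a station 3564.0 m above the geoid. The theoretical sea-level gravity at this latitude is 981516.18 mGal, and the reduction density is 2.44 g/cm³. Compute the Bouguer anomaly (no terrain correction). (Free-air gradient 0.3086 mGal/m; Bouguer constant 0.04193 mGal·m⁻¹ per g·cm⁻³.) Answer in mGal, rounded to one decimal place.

-56.7

Free-air correction = 0.3086 × 3564.0 = 1099.85 mGal
Free-air anomaly = 980724.26 − 981516.18 + (1099.85) = 307.93 mGal
Bouguer slab correction = 0.04193 × 2.44 × 3564.0 = 364.63 mGal
Simple Bouguer anomaly = 307.93 − (364.63) = -56.70 mGal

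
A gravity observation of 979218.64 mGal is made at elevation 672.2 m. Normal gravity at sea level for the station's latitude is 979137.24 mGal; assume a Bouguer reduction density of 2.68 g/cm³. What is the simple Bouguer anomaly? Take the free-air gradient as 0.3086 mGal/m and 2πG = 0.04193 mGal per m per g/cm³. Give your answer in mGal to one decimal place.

213.3

Free-air correction = 0.3086 × 672.2 = 207.44 mGal
Free-air anomaly = 979218.64 − 979137.24 + (207.44) = 288.84 mGal
Bouguer slab correction = 0.04193 × 2.68 × 672.2 = 75.54 mGal
Simple Bouguer anomaly = 288.84 − (75.54) = 213.30 mGal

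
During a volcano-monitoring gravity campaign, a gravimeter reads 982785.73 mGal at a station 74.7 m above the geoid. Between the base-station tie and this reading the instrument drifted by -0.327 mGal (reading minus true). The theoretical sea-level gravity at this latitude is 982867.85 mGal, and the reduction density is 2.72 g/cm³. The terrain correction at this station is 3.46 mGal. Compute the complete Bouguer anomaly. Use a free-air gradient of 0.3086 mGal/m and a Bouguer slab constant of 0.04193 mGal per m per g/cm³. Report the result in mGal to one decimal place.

-63.8

Drift-corrected reading = 982785.73 − (-0.327) = 982786.057 mGal
Free-air correction = 0.3086 × 74.7 = 23.05 mGal
Free-air anomaly = 982786.057 − 982867.85 + (23.05) = -58.743 mGal
Bouguer slab correction = 0.04193 × 2.72 × 74.7 = 8.52 mGal
Simple Bouguer anomaly = -58.743 − (8.52) = -67.263 mGal
Complete Bouguer anomaly = -67.263 + 3.46 = -63.803 mGal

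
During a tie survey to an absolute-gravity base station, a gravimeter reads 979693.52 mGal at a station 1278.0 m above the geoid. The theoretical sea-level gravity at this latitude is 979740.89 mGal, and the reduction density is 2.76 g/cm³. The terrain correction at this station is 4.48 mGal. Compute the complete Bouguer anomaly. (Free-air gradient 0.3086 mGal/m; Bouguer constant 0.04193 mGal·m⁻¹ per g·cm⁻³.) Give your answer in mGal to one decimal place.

Free-air correction = 0.3086 × 1278.0 = 394.39 mGal
Free-air anomaly = 979693.52 − 979740.89 + (394.39) = 347.02 mGal
Bouguer slab correction = 0.04193 × 2.76 × 1278.0 = 147.90 mGal
Simple Bouguer anomaly = 347.02 − (147.90) = 199.12 mGal
Complete Bouguer anomaly = 199.12 + 4.48 = 203.60 mGal

203.6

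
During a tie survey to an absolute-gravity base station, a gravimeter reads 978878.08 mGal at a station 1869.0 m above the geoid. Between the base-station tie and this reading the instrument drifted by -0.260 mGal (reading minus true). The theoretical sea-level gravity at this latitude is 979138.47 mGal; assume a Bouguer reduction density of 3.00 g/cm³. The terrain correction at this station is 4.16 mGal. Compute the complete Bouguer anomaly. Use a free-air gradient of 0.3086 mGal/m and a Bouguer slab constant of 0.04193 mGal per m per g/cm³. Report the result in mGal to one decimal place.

85.7

Drift-corrected reading = 978878.08 − (-0.260) = 978878.340 mGal
Free-air correction = 0.3086 × 1869.0 = 576.77 mGal
Free-air anomaly = 978878.340 − 979138.47 + (576.77) = 316.640 mGal
Bouguer slab correction = 0.04193 × 3.00 × 1869.0 = 235.10 mGal
Simple Bouguer anomaly = 316.640 − (235.10) = 81.540 mGal
Complete Bouguer anomaly = 81.540 + 4.16 = 85.700 mGal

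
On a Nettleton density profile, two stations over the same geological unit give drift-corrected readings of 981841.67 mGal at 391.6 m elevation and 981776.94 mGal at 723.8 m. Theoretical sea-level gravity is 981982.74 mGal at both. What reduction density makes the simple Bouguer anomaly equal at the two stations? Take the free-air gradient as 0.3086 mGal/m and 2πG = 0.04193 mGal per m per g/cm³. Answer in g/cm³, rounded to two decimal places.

Δg_obs = 981776.94 − 981841.67 = -64.73 mGal over Δh = 723.8 − 391.6 = 332.2 m
Equal Bouguer anomalies ⇒ Δg_obs + (0.3086 − 0.04193ρ)·Δh = 0
0.3086 − 0.04193ρ = −Δg_obs/Δh = 0.19485
ρ = (0.3086 − 0.19485) / 0.04193 = 2.71 g/cm³

2.71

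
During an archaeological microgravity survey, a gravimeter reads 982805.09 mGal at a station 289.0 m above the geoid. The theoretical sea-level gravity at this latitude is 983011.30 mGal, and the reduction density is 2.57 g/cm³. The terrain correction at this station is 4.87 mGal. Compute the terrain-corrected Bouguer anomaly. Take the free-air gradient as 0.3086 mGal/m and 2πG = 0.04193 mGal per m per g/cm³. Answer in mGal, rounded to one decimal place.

-143.3

Free-air correction = 0.3086 × 289.0 = 89.19 mGal
Free-air anomaly = 982805.09 − 983011.30 + (89.19) = -117.02 mGal
Bouguer slab correction = 0.04193 × 2.57 × 289.0 = 31.14 mGal
Simple Bouguer anomaly = -117.02 − (31.14) = -148.16 mGal
Complete Bouguer anomaly = -148.16 + 4.87 = -143.29 mGal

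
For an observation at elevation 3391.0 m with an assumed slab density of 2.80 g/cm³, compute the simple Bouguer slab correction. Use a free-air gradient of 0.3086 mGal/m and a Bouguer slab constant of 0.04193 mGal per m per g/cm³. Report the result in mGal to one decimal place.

398.1

Bouguer slab correction = 0.04193 × 2.80 × 3391.0 = 398.1 mGal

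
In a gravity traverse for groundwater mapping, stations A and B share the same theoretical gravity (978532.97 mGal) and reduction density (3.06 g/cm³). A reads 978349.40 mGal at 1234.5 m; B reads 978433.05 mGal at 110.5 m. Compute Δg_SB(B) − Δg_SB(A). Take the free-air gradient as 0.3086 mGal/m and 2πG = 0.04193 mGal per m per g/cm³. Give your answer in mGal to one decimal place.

-119.0

Δg_SB(A) = 978349.40 − 978532.97 + 0.3086×1234.5 − 0.04193×3.06×1234.5 = 39.00 mGal
Δg_SB(B) = 978433.05 − 978532.97 + 0.3086×110.5 − 0.04193×3.06×110.5 = -80.00 mGal
Difference = -80.00 − (39.00) = -119.00 mGal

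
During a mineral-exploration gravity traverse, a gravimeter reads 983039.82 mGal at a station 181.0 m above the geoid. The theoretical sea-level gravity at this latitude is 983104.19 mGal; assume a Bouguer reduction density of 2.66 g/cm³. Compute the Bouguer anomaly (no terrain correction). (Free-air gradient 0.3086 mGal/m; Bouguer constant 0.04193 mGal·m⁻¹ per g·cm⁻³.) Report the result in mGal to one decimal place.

Free-air correction = 0.3086 × 181.0 = 55.86 mGal
Free-air anomaly = 983039.82 − 983104.19 + (55.86) = -8.51 mGal
Bouguer slab correction = 0.04193 × 2.66 × 181.0 = 20.19 mGal
Simple Bouguer anomaly = -8.51 − (20.19) = -28.70 mGal

-28.7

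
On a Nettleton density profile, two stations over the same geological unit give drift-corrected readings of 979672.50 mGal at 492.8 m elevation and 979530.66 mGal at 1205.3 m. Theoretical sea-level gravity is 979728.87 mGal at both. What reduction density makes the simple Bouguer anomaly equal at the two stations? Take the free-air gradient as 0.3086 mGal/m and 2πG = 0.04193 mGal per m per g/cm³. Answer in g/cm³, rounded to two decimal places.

Δg_obs = 979530.66 − 979672.50 = -141.84 mGal over Δh = 1205.3 − 492.8 = 712.5 m
Equal Bouguer anomalies ⇒ Δg_obs + (0.3086 − 0.04193ρ)·Δh = 0
0.3086 − 0.04193ρ = −Δg_obs/Δh = 0.19907
ρ = (0.3086 − 0.19907) / 0.04193 = 2.61 g/cm³

2.61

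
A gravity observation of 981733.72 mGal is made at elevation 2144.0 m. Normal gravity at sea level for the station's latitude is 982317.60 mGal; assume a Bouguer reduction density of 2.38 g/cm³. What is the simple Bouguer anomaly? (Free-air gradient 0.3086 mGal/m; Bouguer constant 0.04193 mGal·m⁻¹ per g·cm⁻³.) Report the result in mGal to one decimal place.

Free-air correction = 0.3086 × 2144.0 = 661.64 mGal
Free-air anomaly = 981733.72 − 982317.60 + (661.64) = 77.76 mGal
Bouguer slab correction = 0.04193 × 2.38 × 2144.0 = 213.96 mGal
Simple Bouguer anomaly = 77.76 − (213.96) = -136.20 mGal

-136.2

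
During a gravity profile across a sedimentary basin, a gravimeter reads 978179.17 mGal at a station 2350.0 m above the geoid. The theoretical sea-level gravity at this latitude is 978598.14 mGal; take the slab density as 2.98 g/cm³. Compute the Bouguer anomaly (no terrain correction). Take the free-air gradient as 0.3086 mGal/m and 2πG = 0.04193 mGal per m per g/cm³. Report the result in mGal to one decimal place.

12.6

Free-air correction = 0.3086 × 2350.0 = 725.21 mGal
Free-air anomaly = 978179.17 − 978598.14 + (725.21) = 306.24 mGal
Bouguer slab correction = 0.04193 × 2.98 × 2350.0 = 293.64 mGal
Simple Bouguer anomaly = 306.24 − (293.64) = 12.60 mGal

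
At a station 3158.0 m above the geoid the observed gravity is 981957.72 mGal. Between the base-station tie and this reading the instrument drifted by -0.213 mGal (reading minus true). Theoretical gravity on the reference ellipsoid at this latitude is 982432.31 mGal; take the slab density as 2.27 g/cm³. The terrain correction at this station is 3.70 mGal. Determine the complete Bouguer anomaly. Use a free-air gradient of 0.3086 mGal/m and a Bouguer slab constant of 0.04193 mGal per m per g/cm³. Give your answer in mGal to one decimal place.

Drift-corrected reading = 981957.72 − (-0.213) = 981957.933 mGal
Free-air correction = 0.3086 × 3158.0 = 974.56 mGal
Free-air anomaly = 981957.933 − 982432.31 + (974.56) = 500.183 mGal
Bouguer slab correction = 0.04193 × 2.27 × 3158.0 = 300.58 mGal
Simple Bouguer anomaly = 500.183 − (300.58) = 199.603 mGal
Complete Bouguer anomaly = 199.603 + 3.70 = 203.303 mGal

203.3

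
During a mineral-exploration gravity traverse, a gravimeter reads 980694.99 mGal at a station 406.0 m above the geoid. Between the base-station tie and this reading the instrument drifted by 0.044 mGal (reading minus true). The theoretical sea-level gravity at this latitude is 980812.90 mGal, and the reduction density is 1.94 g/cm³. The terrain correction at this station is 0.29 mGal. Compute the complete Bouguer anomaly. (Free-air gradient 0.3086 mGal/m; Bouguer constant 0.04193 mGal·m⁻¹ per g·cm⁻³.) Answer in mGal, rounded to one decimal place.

-25.4

Drift-corrected reading = 980694.99 − (0.044) = 980694.946 mGal
Free-air correction = 0.3086 × 406.0 = 125.29 mGal
Free-air anomaly = 980694.946 − 980812.90 + (125.29) = 7.336 mGal
Bouguer slab correction = 0.04193 × 1.94 × 406.0 = 33.03 mGal
Simple Bouguer anomaly = 7.336 − (33.03) = -25.694 mGal
Complete Bouguer anomaly = -25.694 + 0.29 = -25.404 mGal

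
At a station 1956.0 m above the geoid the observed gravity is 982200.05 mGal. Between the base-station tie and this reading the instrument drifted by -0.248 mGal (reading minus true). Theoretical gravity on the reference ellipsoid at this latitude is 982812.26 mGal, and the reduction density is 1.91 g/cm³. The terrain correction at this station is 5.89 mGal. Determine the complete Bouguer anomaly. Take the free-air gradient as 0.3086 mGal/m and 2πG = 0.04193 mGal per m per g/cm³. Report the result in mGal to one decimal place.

Drift-corrected reading = 982200.05 − (-0.248) = 982200.298 mGal
Free-air correction = 0.3086 × 1956.0 = 603.62 mGal
Free-air anomaly = 982200.298 − 982812.26 + (603.62) = -8.342 mGal
Bouguer slab correction = 0.04193 × 1.91 × 1956.0 = 156.65 mGal
Simple Bouguer anomaly = -8.342 − (156.65) = -164.992 mGal
Complete Bouguer anomaly = -164.992 + 5.89 = -159.102 mGal

-159.1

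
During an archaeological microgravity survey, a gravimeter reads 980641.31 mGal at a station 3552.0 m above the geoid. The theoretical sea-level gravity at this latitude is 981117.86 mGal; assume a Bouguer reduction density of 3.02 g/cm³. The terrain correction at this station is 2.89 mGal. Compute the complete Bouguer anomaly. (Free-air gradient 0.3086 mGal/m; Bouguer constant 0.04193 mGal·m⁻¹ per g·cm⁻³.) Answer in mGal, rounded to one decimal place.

172.7

Free-air correction = 0.3086 × 3552.0 = 1096.15 mGal
Free-air anomaly = 980641.31 − 981117.86 + (1096.15) = 619.60 mGal
Bouguer slab correction = 0.04193 × 3.02 × 3552.0 = 449.78 mGal
Simple Bouguer anomaly = 619.60 − (449.78) = 169.82 mGal
Complete Bouguer anomaly = 169.82 + 2.89 = 172.71 mGal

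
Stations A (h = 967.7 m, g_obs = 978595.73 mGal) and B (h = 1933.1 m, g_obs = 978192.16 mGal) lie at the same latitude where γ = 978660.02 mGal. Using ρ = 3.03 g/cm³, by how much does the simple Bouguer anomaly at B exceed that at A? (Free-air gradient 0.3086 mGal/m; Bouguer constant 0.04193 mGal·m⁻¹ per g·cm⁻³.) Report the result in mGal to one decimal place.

Δg_SB(A) = 978595.73 − 978660.02 + 0.3086×967.7 − 0.04193×3.03×967.7 = 111.40 mGal
Δg_SB(B) = 978192.16 − 978660.02 + 0.3086×1933.1 − 0.04193×3.03×1933.1 = -116.90 mGal
Difference = -116.90 − (111.40) = -228.30 mGal

-228.3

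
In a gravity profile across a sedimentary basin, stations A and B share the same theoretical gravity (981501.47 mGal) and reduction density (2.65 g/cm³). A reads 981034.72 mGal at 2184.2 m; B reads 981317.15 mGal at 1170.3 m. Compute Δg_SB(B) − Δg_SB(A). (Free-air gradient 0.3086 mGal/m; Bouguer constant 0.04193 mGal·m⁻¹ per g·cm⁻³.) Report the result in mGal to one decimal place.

82.2

Δg_SB(A) = 981034.72 − 981501.47 + 0.3086×2184.2 − 0.04193×2.65×2184.2 = -35.40 mGal
Δg_SB(B) = 981317.15 − 981501.47 + 0.3086×1170.3 − 0.04193×2.65×1170.3 = 46.80 mGal
Difference = 46.80 − (-35.40) = 82.20 mGal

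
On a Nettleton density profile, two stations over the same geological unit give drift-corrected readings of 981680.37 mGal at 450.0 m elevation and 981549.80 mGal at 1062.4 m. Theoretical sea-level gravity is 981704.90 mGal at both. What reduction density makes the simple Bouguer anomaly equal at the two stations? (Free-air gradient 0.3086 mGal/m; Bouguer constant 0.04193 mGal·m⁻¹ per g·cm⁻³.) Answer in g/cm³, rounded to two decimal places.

2.27

Δg_obs = 981549.80 − 981680.37 = -130.57 mGal over Δh = 1062.4 − 450.0 = 612.4 m
Equal Bouguer anomalies ⇒ Δg_obs + (0.3086 − 0.04193ρ)·Δh = 0
0.3086 − 0.04193ρ = −Δg_obs/Δh = 0.21321
ρ = (0.3086 − 0.21321) / 0.04193 = 2.27 g/cm³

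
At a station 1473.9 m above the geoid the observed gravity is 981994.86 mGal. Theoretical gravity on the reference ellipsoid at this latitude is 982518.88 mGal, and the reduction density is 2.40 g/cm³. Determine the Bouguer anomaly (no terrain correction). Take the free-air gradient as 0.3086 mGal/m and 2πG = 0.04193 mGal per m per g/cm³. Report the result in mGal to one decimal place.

-217.5

Free-air correction = 0.3086 × 1473.9 = 454.85 mGal
Free-air anomaly = 981994.86 − 982518.88 + (454.85) = -69.17 mGal
Bouguer slab correction = 0.04193 × 2.40 × 1473.9 = 148.32 mGal
Simple Bouguer anomaly = -69.17 − (148.32) = -217.49 mGal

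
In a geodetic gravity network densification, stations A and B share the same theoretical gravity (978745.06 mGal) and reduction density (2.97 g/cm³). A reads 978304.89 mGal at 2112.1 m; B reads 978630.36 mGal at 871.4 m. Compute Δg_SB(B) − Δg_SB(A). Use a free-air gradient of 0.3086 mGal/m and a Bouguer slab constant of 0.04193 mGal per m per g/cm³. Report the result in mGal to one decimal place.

Δg_SB(A) = 978304.89 − 978745.06 + 0.3086×2112.1 − 0.04193×2.97×2112.1 = -51.40 mGal
Δg_SB(B) = 978630.36 − 978745.06 + 0.3086×871.4 − 0.04193×2.97×871.4 = 45.70 mGal
Difference = 45.70 − (-51.40) = 97.10 mGal

97.1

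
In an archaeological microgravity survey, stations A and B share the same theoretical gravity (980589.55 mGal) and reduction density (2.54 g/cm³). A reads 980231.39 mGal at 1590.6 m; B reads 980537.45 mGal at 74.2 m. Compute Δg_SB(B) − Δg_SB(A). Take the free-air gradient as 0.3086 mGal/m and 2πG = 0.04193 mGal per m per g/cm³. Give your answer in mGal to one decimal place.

Δg_SB(A) = 980231.39 − 980589.55 + 0.3086×1590.6 − 0.04193×2.54×1590.6 = -36.70 mGal
Δg_SB(B) = 980537.45 − 980589.55 + 0.3086×74.2 − 0.04193×2.54×74.2 = -37.10 mGal
Difference = -37.10 − (-36.70) = -0.40 mGal

-0.4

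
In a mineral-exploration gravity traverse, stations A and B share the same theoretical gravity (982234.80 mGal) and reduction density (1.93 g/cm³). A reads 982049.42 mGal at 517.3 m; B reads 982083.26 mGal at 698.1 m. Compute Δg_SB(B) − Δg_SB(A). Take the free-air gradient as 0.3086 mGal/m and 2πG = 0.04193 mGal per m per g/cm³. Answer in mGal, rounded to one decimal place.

Δg_SB(A) = 982049.42 − 982234.80 + 0.3086×517.3 − 0.04193×1.93×517.3 = -67.60 mGal
Δg_SB(B) = 982083.26 − 982234.80 + 0.3086×698.1 − 0.04193×1.93×698.1 = 7.40 mGal
Difference = 7.40 − (-67.60) = 75.00 mGal

75.0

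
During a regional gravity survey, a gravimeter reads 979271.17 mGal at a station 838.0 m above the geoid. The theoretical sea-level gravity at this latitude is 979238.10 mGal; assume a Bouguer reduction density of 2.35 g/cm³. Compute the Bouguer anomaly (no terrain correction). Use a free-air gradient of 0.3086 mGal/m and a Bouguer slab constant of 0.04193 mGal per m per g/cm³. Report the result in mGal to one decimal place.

Free-air correction = 0.3086 × 838.0 = 258.61 mGal
Free-air anomaly = 979271.17 − 979238.10 + (258.61) = 291.68 mGal
Bouguer slab correction = 0.04193 × 2.35 × 838.0 = 82.57 mGal
Simple Bouguer anomaly = 291.68 − (82.57) = 209.11 mGal

209.1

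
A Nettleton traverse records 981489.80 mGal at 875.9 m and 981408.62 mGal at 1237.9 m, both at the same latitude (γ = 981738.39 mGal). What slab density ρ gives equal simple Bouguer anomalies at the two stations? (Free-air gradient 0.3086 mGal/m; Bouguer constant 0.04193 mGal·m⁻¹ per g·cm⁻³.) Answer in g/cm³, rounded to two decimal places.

Δg_obs = 981408.62 − 981489.80 = -81.18 mGal over Δh = 1237.9 − 875.9 = 362.0 m
Equal Bouguer anomalies ⇒ Δg_obs + (0.3086 − 0.04193ρ)·Δh = 0
0.3086 − 0.04193ρ = −Δg_obs/Δh = 0.22425
ρ = (0.3086 − 0.22425) / 0.04193 = 2.01 g/cm³

2.01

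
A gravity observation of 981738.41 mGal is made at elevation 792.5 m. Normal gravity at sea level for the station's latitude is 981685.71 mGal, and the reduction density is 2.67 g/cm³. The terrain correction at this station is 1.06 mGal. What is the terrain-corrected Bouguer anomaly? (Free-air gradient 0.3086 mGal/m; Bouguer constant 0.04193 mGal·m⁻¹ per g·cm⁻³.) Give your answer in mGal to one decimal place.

209.6

Free-air correction = 0.3086 × 792.5 = 244.57 mGal
Free-air anomaly = 981738.41 − 981685.71 + (244.57) = 297.27 mGal
Bouguer slab correction = 0.04193 × 2.67 × 792.5 = 88.72 mGal
Simple Bouguer anomaly = 297.27 − (88.72) = 208.55 mGal
Complete Bouguer anomaly = 208.55 + 1.06 = 209.61 mGal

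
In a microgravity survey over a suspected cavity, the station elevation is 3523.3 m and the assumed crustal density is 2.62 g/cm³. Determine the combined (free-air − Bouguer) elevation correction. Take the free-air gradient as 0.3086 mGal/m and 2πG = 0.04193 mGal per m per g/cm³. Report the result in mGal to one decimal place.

700.2

Combined gradient = 0.3086 − 0.04193 × 2.62 = 0.1987434 mGal/m
Combined elevation correction = 0.1987434 × 3523.3 = 700.2 mGal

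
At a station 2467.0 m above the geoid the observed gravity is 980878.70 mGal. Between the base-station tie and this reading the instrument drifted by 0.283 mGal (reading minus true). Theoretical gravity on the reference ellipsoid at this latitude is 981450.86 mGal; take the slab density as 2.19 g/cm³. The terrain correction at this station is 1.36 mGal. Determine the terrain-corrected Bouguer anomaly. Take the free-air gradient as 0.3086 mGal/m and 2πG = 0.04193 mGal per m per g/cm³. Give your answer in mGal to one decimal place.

-36.3

Drift-corrected reading = 980878.70 − (0.283) = 980878.417 mGal
Free-air correction = 0.3086 × 2467.0 = 761.32 mGal
Free-air anomaly = 980878.417 − 981450.86 + (761.32) = 188.877 mGal
Bouguer slab correction = 0.04193 × 2.19 × 2467.0 = 226.54 mGal
Simple Bouguer anomaly = 188.877 − (226.54) = -37.663 mGal
Complete Bouguer anomaly = -37.663 + 1.36 = -36.303 mGal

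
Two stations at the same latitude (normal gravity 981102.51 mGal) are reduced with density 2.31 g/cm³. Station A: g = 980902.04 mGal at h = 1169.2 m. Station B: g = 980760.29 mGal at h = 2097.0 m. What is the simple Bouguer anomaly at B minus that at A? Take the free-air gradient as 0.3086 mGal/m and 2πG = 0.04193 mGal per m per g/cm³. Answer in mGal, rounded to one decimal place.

Δg_SB(A) = 980902.04 − 981102.51 + 0.3086×1169.2 − 0.04193×2.31×1169.2 = 47.10 mGal
Δg_SB(B) = 980760.29 − 981102.51 + 0.3086×2097.0 − 0.04193×2.31×2097.0 = 101.80 mGal
Difference = 101.80 − (47.10) = 54.70 mGal

54.7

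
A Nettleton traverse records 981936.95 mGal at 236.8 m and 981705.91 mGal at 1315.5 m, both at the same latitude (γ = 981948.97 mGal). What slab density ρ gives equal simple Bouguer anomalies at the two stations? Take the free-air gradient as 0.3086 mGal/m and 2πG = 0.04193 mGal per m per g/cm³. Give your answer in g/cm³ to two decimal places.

2.25

Δg_obs = 981705.91 − 981936.95 = -231.04 mGal over Δh = 1315.5 − 236.8 = 1078.7 m
Equal Bouguer anomalies ⇒ Δg_obs + (0.3086 − 0.04193ρ)·Δh = 0
0.3086 − 0.04193ρ = −Δg_obs/Δh = 0.21418
ρ = (0.3086 − 0.21418) / 0.04193 = 2.25 g/cm³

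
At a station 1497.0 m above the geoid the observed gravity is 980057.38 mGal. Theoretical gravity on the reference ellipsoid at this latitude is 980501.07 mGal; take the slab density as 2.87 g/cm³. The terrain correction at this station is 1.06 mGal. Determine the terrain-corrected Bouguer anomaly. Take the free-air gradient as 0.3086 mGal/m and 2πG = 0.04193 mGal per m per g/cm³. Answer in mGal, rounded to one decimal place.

Free-air correction = 0.3086 × 1497.0 = 461.97 mGal
Free-air anomaly = 980057.38 − 980501.07 + (461.97) = 18.28 mGal
Bouguer slab correction = 0.04193 × 2.87 × 1497.0 = 180.15 mGal
Simple Bouguer anomaly = 18.28 − (180.15) = -161.87 mGal
Complete Bouguer anomaly = -161.87 + 1.06 = -160.81 mGal

-160.8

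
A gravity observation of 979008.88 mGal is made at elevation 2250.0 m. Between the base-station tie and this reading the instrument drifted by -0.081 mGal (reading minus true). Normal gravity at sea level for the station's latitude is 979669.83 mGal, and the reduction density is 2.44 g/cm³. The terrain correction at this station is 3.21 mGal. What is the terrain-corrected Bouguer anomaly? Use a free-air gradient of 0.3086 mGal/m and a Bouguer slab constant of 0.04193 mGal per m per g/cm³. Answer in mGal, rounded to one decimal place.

-193.5

Drift-corrected reading = 979008.88 − (-0.081) = 979008.961 mGal
Free-air correction = 0.3086 × 2250.0 = 694.35 mGal
Free-air anomaly = 979008.961 − 979669.83 + (694.35) = 33.481 mGal
Bouguer slab correction = 0.04193 × 2.44 × 2250.0 = 230.20 mGal
Simple Bouguer anomaly = 33.481 − (230.20) = -196.719 mGal
Complete Bouguer anomaly = -196.719 + 3.21 = -193.509 mGal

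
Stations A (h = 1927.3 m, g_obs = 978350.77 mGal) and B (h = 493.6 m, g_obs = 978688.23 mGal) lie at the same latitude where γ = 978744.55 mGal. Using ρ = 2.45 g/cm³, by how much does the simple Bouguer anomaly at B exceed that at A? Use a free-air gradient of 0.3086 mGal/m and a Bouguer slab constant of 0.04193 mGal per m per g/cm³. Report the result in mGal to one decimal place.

Δg_SB(A) = 978350.77 − 978744.55 + 0.3086×1927.3 − 0.04193×2.45×1927.3 = 3.00 mGal
Δg_SB(B) = 978688.23 − 978744.55 + 0.3086×493.6 − 0.04193×2.45×493.6 = 45.30 mGal
Difference = 45.30 − (3.00) = 42.30 mGal

42.3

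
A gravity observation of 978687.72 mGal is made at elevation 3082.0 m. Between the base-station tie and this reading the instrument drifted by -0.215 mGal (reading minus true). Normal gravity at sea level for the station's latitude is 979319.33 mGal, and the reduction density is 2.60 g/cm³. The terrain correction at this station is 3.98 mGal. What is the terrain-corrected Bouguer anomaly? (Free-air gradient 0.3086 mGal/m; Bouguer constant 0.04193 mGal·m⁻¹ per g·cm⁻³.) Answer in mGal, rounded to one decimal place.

-12.3

Drift-corrected reading = 978687.72 − (-0.215) = 978687.935 mGal
Free-air correction = 0.3086 × 3082.0 = 951.11 mGal
Free-air anomaly = 978687.935 − 979319.33 + (951.11) = 319.715 mGal
Bouguer slab correction = 0.04193 × 2.60 × 3082.0 = 335.99 mGal
Simple Bouguer anomaly = 319.715 − (335.99) = -16.275 mGal
Complete Bouguer anomaly = -16.275 + 3.98 = -12.295 mGal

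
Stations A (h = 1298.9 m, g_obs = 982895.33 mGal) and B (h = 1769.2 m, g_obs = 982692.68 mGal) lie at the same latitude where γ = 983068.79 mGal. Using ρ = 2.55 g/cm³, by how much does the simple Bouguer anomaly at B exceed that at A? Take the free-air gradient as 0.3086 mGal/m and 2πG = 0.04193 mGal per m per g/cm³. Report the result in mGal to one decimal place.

-107.8

Δg_SB(A) = 982895.33 − 983068.79 + 0.3086×1298.9 − 0.04193×2.55×1298.9 = 88.50 mGal
Δg_SB(B) = 982692.68 − 983068.79 + 0.3086×1769.2 − 0.04193×2.55×1769.2 = -19.30 mGal
Difference = -19.30 − (88.50) = -107.80 mGal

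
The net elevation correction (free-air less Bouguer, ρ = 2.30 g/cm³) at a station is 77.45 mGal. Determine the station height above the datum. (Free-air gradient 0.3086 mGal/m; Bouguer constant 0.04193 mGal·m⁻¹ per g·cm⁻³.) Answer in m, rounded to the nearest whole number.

365

Combined gradient = 0.3086 − 0.04193 × 2.30 = 0.2121610 mGal/m
h = 77.45 / 0.2121610 = 365.05 m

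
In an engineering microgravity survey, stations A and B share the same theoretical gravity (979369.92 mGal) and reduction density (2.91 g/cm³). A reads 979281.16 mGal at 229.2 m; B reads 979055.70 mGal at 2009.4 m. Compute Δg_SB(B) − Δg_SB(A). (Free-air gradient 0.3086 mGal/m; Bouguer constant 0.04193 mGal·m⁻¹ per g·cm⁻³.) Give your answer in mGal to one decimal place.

Δg_SB(A) = 979281.16 − 979369.92 + 0.3086×229.2 − 0.04193×2.91×229.2 = -46.00 mGal
Δg_SB(B) = 979055.70 − 979369.92 + 0.3086×2009.4 − 0.04193×2.91×2009.4 = 60.70 mGal
Difference = 60.70 − (-46.00) = 106.70 mGal

106.7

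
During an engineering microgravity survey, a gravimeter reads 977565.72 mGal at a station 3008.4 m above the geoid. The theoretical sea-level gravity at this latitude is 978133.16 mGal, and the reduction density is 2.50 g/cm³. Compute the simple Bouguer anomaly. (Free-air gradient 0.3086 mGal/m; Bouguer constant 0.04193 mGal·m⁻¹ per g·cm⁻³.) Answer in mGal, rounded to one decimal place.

45.6

Free-air correction = 0.3086 × 3008.4 = 928.39 mGal
Free-air anomaly = 977565.72 − 978133.16 + (928.39) = 360.95 mGal
Bouguer slab correction = 0.04193 × 2.50 × 3008.4 = 315.36 mGal
Simple Bouguer anomaly = 360.95 − (315.36) = 45.59 mGal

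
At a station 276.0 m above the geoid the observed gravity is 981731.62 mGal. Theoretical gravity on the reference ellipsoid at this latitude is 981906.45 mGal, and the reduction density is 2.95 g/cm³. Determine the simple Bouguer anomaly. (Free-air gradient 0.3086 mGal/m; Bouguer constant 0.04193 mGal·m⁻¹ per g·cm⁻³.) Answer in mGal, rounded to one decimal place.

-123.8

Free-air correction = 0.3086 × 276.0 = 85.17 mGal
Free-air anomaly = 981731.62 − 981906.45 + (85.17) = -89.66 mGal
Bouguer slab correction = 0.04193 × 2.95 × 276.0 = 34.14 mGal
Simple Bouguer anomaly = -89.66 − (34.14) = -123.80 mGal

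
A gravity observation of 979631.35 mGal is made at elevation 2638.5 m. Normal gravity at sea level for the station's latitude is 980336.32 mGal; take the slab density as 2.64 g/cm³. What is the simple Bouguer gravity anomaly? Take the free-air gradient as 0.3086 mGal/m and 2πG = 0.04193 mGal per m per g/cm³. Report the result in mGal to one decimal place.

Free-air correction = 0.3086 × 2638.5 = 814.24 mGal
Free-air anomaly = 979631.35 − 980336.32 + (814.24) = 109.27 mGal
Bouguer slab correction = 0.04193 × 2.64 × 2638.5 = 292.07 mGal
Simple Bouguer anomaly = 109.27 − (292.07) = -182.80 mGal

-182.8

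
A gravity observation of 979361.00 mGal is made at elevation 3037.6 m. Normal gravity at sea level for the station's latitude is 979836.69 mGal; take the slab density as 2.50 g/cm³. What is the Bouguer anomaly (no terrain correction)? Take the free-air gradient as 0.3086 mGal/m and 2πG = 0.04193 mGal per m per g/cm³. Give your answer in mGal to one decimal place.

Free-air correction = 0.3086 × 3037.6 = 937.40 mGal
Free-air anomaly = 979361.00 − 979836.69 + (937.40) = 461.71 mGal
Bouguer slab correction = 0.04193 × 2.50 × 3037.6 = 318.42 mGal
Simple Bouguer anomaly = 461.71 − (318.42) = 143.29 mGal

143.3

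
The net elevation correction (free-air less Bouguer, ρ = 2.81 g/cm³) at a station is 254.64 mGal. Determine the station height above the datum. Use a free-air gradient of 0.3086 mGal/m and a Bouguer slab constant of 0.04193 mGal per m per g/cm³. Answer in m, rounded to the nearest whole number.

Combined gradient = 0.3086 − 0.04193 × 2.81 = 0.1907767 mGal/m
h = 254.64 / 0.1907767 = 1334.75 m

1335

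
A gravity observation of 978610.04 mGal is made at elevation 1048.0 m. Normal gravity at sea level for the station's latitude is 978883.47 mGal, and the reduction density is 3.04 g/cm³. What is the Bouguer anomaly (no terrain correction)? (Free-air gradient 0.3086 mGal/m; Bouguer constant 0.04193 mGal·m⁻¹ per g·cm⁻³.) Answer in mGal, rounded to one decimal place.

-83.6

Free-air correction = 0.3086 × 1048.0 = 323.41 mGal
Free-air anomaly = 978610.04 − 978883.47 + (323.41) = 49.98 mGal
Bouguer slab correction = 0.04193 × 3.04 × 1048.0 = 133.59 mGal
Simple Bouguer anomaly = 49.98 − (133.59) = -83.61 mGal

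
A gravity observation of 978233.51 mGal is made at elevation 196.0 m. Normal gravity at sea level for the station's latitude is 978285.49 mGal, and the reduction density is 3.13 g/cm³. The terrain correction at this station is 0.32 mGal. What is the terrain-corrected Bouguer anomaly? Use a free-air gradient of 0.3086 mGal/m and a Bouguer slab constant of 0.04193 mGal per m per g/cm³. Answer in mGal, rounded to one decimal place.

Free-air correction = 0.3086 × 196.0 = 60.49 mGal
Free-air anomaly = 978233.51 − 978285.49 + (60.49) = 8.51 mGal
Bouguer slab correction = 0.04193 × 3.13 × 196.0 = 25.72 mGal
Simple Bouguer anomaly = 8.51 − (25.72) = -17.21 mGal
Complete Bouguer anomaly = -17.21 + 0.32 = -16.89 mGal

-16.9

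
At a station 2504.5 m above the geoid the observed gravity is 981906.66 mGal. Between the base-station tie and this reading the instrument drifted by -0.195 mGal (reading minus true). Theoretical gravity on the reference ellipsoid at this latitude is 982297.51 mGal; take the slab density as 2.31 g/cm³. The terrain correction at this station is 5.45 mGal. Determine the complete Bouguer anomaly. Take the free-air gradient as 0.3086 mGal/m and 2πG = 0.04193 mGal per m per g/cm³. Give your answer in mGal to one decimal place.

Drift-corrected reading = 981906.66 − (-0.195) = 981906.855 mGal
Free-air correction = 0.3086 × 2504.5 = 772.89 mGal
Free-air anomaly = 981906.855 − 982297.51 + (772.89) = 382.235 mGal
Bouguer slab correction = 0.04193 × 2.31 × 2504.5 = 242.58 mGal
Simple Bouguer anomaly = 382.235 − (242.58) = 139.655 mGal
Complete Bouguer anomaly = 139.655 + 5.45 = 145.105 mGal

145.1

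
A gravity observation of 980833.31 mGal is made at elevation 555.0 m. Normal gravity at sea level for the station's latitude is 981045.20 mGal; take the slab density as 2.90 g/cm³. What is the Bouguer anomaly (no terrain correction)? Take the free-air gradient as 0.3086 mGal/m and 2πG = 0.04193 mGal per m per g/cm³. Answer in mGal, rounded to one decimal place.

-108.1

Free-air correction = 0.3086 × 555.0 = 171.27 mGal
Free-air anomaly = 980833.31 − 981045.20 + (171.27) = -40.62 mGal
Bouguer slab correction = 0.04193 × 2.90 × 555.0 = 67.49 mGal
Simple Bouguer anomaly = -40.62 − (67.49) = -108.11 mGal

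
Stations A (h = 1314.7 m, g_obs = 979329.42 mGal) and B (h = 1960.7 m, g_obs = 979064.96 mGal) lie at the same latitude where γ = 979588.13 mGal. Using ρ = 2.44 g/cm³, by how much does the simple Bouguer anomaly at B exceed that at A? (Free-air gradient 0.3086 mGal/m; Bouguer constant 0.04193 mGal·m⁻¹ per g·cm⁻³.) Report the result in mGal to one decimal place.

Δg_SB(A) = 979329.42 − 979588.13 + 0.3086×1314.7 − 0.04193×2.44×1314.7 = 12.50 mGal
Δg_SB(B) = 979064.96 − 979588.13 + 0.3086×1960.7 − 0.04193×2.44×1960.7 = -118.70 mGal
Difference = -118.70 − (12.50) = -131.20 mGal

-131.2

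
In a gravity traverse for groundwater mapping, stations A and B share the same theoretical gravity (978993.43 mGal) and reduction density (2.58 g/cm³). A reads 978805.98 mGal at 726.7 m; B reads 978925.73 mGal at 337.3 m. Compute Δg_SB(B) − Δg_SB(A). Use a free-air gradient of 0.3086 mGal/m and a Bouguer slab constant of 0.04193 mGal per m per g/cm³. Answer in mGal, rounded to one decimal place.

Δg_SB(A) = 978805.98 − 978993.43 + 0.3086×726.7 − 0.04193×2.58×726.7 = -41.80 mGal
Δg_SB(B) = 978925.73 − 978993.43 + 0.3086×337.3 − 0.04193×2.58×337.3 = -0.10 mGal
Difference = -0.10 − (-41.80) = 41.70 mGal

41.7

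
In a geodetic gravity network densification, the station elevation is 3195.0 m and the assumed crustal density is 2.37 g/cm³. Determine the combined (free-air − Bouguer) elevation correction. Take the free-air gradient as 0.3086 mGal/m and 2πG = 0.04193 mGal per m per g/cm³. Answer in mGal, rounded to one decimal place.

668.5

Combined gradient = 0.3086 − 0.04193 × 2.37 = 0.2092259 mGal/m
Combined elevation correction = 0.2092259 × 3195.0 = 668.5 mGal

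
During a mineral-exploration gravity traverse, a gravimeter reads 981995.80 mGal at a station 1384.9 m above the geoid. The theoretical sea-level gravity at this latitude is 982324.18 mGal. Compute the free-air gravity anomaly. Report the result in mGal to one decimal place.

Free-air correction = 0.3086 × 1384.9 = 427.38 mGal
Free-air anomaly = 981995.80 − 982324.18 + (427.38) = 99.00 mGal

99.0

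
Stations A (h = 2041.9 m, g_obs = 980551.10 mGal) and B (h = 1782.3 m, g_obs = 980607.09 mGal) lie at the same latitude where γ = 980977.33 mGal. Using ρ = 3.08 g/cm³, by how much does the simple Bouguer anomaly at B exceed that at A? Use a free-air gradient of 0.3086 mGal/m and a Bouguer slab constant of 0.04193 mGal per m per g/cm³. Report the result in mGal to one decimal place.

Δg_SB(A) = 980551.10 − 980977.33 + 0.3086×2041.9 − 0.04193×3.08×2041.9 = -59.80 mGal
Δg_SB(B) = 980607.09 − 980977.33 + 0.3086×1782.3 − 0.04193×3.08×1782.3 = -50.40 mGal
Difference = -50.40 − (-59.80) = 9.40 mGal

9.4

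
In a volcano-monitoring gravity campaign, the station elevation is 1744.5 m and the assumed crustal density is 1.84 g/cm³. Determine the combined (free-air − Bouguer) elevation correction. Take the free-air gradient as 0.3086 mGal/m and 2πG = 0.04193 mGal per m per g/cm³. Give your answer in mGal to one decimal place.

403.8

Combined gradient = 0.3086 − 0.04193 × 1.84 = 0.2314488 mGal/m
Combined elevation correction = 0.2314488 × 1744.5 = 403.8 mGal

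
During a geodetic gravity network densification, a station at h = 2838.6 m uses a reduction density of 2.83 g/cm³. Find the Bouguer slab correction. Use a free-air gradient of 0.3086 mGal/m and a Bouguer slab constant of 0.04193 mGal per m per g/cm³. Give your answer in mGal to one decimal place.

Bouguer slab correction = 0.04193 × 2.83 × 2838.6 = 336.8 mGal

336.8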